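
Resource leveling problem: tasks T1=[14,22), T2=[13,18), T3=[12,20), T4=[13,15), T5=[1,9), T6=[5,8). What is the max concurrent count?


Check each time point for overlaps:
  t=14: 4 tasks active (T1, T2, T3, T4)
Max concurrent = 4


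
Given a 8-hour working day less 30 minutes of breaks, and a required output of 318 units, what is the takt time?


Available = 8×60 - 30 = 450 min
Takt time = 450 / 318
= 1.42 min/unit


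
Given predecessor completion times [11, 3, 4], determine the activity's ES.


ES = max of all predecessor completion times
Predecessors: [11, 3, 4]
ES = max(11, 3, 4)
= 11


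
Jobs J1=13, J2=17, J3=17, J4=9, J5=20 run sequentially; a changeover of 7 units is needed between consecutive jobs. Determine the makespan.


Makespan = Σ processing + (n-1) × setup
= (13 + 17 + 17 + 9 + 20) + (5-1)×7
= 76 + 28
= 104 time units


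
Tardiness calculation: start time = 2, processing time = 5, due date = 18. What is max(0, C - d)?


Completion = start + processing = 2 + 5 = 7
Tardiness = max(0, C - d) = max(0, 7 - 18)
= max(0, -11)
= 0


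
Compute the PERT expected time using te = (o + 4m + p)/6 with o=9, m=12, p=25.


te = (o + 4m + p) / 6
= (9 + 4×12 + 25) / 6
= (9 + 48 + 25) / 6
= 82 / 6
= 13.67


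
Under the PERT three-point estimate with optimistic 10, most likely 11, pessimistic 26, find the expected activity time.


te = (o + 4m + p) / 6
= (10 + 4×11 + 26) / 6
= (10 + 44 + 26) / 6
= 80 / 6
= 13.33


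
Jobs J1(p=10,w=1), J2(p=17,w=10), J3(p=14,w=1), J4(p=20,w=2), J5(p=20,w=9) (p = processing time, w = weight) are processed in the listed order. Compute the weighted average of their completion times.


Completion times:
  J1: C=10, w×C=1×10=10
  J2: C=27, w×C=10×27=270
  J3: C=41, w×C=1×41=41
  J4: C=61, w×C=2×61=122
  J5: C=81, w×C=9×81=729
Sum w×C = 1172
Sum w = 23
Weighted avg = 1172/23
= 50.96


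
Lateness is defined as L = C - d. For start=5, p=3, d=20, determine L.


Completion = 5 + 3 = 8
Lateness = C - d = 8 - 20
= -12


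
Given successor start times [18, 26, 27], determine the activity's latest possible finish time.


LF = min of all successor start times
Successors start at: [18, 26, 27]
LF = min(18, 26, 27)
= 18


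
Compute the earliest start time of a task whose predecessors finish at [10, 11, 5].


ES = max of all predecessor completion times
Predecessors: [10, 11, 5]
ES = max(10, 11, 5)
= 11


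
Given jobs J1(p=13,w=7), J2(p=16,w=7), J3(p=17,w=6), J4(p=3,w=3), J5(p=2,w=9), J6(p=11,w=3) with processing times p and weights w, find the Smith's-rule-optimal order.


WSPT (Smith's rule): sort by p/w ascending
  J5: p/w = 2/9 = 0.222
  J4: p/w = 3/3 = 1.000
  J1: p/w = 13/7 = 1.857
  J2: p/w = 16/7 = 2.286
  J3: p/w = 17/6 = 2.833
  J6: p/w = 11/3 = 3.667
Order: J5 → J4 → J1 → J2 → J3 → J6


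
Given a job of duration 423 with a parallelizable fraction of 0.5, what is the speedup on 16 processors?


Amdahl's law: T_p = T × ((1-p) + p/N)
= 423 × ((1-0.5) + 0.5/16)
= 423 × (0.50 + 0.0312)
= 423 × 0.5312
= 224.72
Speedup = 423/224.72
= 1.88×


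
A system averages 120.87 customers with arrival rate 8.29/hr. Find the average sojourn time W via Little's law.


Little's law: L = λW → W = L / λ
= 120.87 / 8.29
= 14.58 hours


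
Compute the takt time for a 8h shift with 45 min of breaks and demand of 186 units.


Available = 8×60 - 45 = 435 min
Takt time = 435 / 186
= 2.34 min/unit


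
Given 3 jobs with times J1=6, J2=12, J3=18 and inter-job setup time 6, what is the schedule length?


Makespan = Σ processing + (n-1) × setup
= (6 + 12 + 18) + (3-1)×6
= 36 + 12
= 48 time units


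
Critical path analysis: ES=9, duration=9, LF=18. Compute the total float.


EF = ES + duration = 9 + 9 = 18
LS = LF - duration = 18 - 9 = 9
Total Float = LF - EF = 18 - 18
(or LS - ES = 9 - 9)
= 0


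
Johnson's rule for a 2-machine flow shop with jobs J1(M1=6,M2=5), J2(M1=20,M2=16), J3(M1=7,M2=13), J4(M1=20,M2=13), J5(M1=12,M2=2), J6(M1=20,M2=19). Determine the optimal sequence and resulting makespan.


Johnson's rule:
Group 1 (M1≤M2, sort by M1): ['J3']
Group 2 (M1>M2, sort desc M2): ['J6', 'J2', 'J4', 'J1', 'J5']
Sequence: J3 → J6 → J2 → J4 → J1 → J5
Makespan calculation:
  J3: M1 done=7, M2 done=20
  J6: M1 done=27, M2 done=46
  J2: M1 done=47, M2 done=63
  J4: M1 done=67, M2 done=80
  J1: M1 done=73, M2 done=85
  J5: M1 done=85, M2 done=87
= Sequence: J3 → J6 → J2 → J4 → J1 → J5, Makespan: 87


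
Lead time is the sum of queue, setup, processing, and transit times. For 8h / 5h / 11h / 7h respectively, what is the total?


Lead time = queue + setup + processing + transit
= 8 + 5 + 11 + 7
= 31 hours


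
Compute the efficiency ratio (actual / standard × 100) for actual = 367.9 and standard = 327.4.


Efficiency = (actual / standard) × 100
= (367.9 / 327.4) × 100
= 112.4%


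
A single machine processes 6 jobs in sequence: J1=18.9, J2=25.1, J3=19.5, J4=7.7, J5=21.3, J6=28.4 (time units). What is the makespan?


Sequential makespan: sum all processing times
= 18.9 + 25.1 + 19.5 + 7.7 + 21.3 + 28.4
= 120.9 time units


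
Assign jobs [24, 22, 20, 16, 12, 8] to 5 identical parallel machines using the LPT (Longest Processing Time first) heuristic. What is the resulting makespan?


Jobs (LPT sorted): [24, 22, 20, 16, 12, 8]
Machines: 5
  J=24 → Machine 1 (load: 0+24=24)
  J=22 → Machine 2 (load: 0+22=22)
  J=20 → Machine 3 (load: 0+20=20)
  J=16 → Machine 4 (load: 0+16=16)
  J=12 → Machine 5 (load: 0+12=12)
  J=8 → Machine 5 (load: 12+8=20)
Machine loads: [24, 22, 20, 16, 20]
Makespan = max = 24 time units


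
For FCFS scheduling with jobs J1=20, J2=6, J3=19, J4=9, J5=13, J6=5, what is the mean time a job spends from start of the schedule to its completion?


Completion times:
  J1: completes at 20
  J2: completes at 26
  J3: completes at 45
  J4: completes at 54
  J5: completes at 67
  J6: completes at 72
Sum = 284
Average = 284/6
= 47.33


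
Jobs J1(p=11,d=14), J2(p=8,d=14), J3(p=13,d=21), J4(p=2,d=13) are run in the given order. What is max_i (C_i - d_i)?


Lateness per job (L = C - d):
  J1: C=11, d=14, L=-3
  J2: C=19, d=14, L=5
  J3: C=32, d=21, L=11
  J4: C=34, d=13, L=21
Lmax = max(-3, 5, 11, 21)
= 21


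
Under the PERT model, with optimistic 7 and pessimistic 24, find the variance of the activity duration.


σ² = ((p - o) / 6)² = (p - o)² / 36
= (24 - 7)² / 36
= 17² / 36
= 289 / 36
= 8.0278


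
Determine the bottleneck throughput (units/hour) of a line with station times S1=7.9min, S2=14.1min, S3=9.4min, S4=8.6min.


Bottleneck = longest station time
Station times: [7.9, 14.1, 9.4, 8.6]
Max = 14.1 min
Rate = 60 / 14.1
= 4.26 units/hour (bottleneck: 14.1min)


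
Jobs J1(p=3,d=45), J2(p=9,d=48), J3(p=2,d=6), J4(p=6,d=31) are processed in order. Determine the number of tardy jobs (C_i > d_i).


Completion vs due date:
  J1: C=3, d=45 → on time
  J2: C=12, d=48 → on time
  J3: C=14, d=6 → TARDY
  J4: C=20, d=31 → on time
Tardy jobs: J3
Count = 1


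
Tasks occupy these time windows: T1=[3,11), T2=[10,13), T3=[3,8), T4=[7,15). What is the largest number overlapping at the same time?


Check each time point for overlaps:
  t=7: 3 tasks active (T1, T3, T4)
Max concurrent = 3


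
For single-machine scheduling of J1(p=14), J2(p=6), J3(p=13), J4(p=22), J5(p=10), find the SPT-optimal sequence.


SPT: sort by shortest processing time
  J2: p=6
  J5: p=10
  J3: p=13
  J1: p=14
  J4: p=22
Order: J2 → J5 → J3 → J1 → J4


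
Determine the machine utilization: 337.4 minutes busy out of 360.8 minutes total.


Utilization = busy / total × 100
= 337.4 / 360.8 × 100
= 93.5%


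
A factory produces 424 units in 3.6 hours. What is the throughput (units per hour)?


Throughput = units / time
= 424 / 3.6
= 117.8 units/hour


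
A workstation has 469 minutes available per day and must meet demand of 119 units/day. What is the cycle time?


Cycle time = available time / demand
= 469 / 119
= 3.94 min/unit


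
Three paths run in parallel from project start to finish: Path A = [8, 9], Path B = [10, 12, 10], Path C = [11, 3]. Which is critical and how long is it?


Path A: 8 + 9 = 17
Path B: 10 + 12 + 10 = 32
Path C: 11 + 3 = 14
Critical path = longest = max(17, 32, 14)
= 32 (Path B)


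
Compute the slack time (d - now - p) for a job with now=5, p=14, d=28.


Slack = due - current_time - processing
= 28 - 5 - 14
= 9


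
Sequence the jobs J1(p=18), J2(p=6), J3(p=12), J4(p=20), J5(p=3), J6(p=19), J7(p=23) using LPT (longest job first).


LPT: sort by longest processing time first
  J7: p=23
  J4: p=20
  J6: p=19
  J1: p=18
  J3: p=12
  J2: p=6
  J5: p=3
Order: J7 → J4 → J6 → J1 → J3 → J2 → J5


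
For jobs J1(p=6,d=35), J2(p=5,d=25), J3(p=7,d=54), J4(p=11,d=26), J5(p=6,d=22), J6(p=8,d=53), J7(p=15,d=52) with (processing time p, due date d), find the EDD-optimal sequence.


EDD: sort by earliest due date
  J5: d=22, p=6
  J2: d=25, p=5
  J4: d=26, p=11
  J1: d=35, p=6
  J7: d=52, p=15
  J6: d=53, p=8
  J3: d=54, p=7
Order: J5 → J2 → J4 → J1 → J7 → J6 → J3


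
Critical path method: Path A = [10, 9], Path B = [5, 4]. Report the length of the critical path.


Path A: 10 + 9 = 19
Path B: 5 + 4 = 9
Critical path = longest = max(19, 9)
= 19 (Path A)


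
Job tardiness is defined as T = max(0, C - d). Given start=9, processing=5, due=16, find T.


Completion = start + processing = 9 + 5 = 14
Tardiness = max(0, C - d) = max(0, 14 - 16)
= max(0, -2)
= 0


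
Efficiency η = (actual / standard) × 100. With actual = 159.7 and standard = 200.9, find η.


Efficiency = (actual / standard) × 100
= (159.7 / 200.9) × 100
= 79.5%


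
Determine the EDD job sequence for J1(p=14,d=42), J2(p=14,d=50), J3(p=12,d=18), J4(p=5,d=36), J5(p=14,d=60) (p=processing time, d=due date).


EDD: sort by earliest due date
  J3: d=18, p=12
  J4: d=36, p=5
  J1: d=42, p=14
  J2: d=50, p=14
  J5: d=60, p=14
Order: J3 → J4 → J1 → J2 → J5


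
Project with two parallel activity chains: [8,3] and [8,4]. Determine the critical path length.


Path A: 8 + 3 = 11
Path B: 8 + 4 = 12
Critical path = longest = max(11, 12)
= 12 (Path B)


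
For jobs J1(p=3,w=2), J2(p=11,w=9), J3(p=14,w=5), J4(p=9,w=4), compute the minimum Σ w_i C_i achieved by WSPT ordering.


WSPT order (by p/w): J2 → J1 → J4 → J3
  J2: C=11, w·C=9×11=99
  J1: C=14, w·C=2×14=28
  J4: C=23, w·C=4×23=92
  J3: C=37, w·C=5×37=185
Σ w·C = 404
= 404


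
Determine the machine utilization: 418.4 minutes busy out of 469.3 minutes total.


Utilization = busy / total × 100
= 418.4 / 469.3 × 100
= 89.2%


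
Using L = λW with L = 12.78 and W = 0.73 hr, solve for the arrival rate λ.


Little's law: L = λW → λ = L / W
= 12.78 / 0.73
= 17.51 per hour


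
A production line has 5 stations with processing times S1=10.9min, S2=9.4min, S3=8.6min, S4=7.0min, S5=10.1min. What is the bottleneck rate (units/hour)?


Bottleneck = longest station time
Station times: [10.9, 9.4, 8.6, 7.0, 10.1]
Max = 10.9 min
Rate = 60 / 10.9
= 5.50 units/hour (bottleneck: 10.9min)


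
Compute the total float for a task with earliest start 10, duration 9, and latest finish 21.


EF = ES + duration = 10 + 9 = 19
LS = LF - duration = 21 - 9 = 12
Total Float = LF - EF = 21 - 19
(or LS - ES = 12 - 10)
= 2


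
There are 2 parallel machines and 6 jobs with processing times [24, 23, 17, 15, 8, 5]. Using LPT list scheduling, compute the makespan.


Jobs (LPT sorted): [24, 23, 17, 15, 8, 5]
Machines: 2
  J=24 → Machine 1 (load: 0+24=24)
  J=23 → Machine 2 (load: 0+23=23)
  J=17 → Machine 2 (load: 23+17=40)
  J=15 → Machine 1 (load: 24+15=39)
  J=8 → Machine 1 (load: 39+8=47)
  J=5 → Machine 2 (load: 40+5=45)
Machine loads: [47, 45]
Makespan = max = 47 time units


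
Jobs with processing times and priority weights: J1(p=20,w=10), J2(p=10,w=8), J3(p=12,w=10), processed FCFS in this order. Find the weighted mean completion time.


Completion times:
  J1: C=20, w×C=10×20=200
  J2: C=30, w×C=8×30=240
  J3: C=42, w×C=10×42=420
Sum w×C = 860
Sum w = 28
Weighted avg = 860/28
= 30.71


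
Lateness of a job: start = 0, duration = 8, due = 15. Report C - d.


Completion = 0 + 8 = 8
Lateness = C - d = 8 - 15
= -7


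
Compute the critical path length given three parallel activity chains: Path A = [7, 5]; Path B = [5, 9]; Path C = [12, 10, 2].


Path A: 7 + 5 = 12
Path B: 5 + 9 = 14
Path C: 12 + 10 + 2 = 24
Critical path = longest = max(12, 14, 24)
= 24 (Path C)


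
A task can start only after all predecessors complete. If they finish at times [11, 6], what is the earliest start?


ES = max of all predecessor completion times
Predecessors: [11, 6]
ES = max(11, 6)
= 11


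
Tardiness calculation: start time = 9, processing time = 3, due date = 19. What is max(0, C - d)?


Completion = start + processing = 9 + 3 = 12
Tardiness = max(0, C - d) = max(0, 12 - 19)
= max(0, -7)
= 0


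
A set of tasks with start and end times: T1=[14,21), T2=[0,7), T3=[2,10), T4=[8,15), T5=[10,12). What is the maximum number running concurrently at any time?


Check each time point for overlaps:
  t=2: 2 tasks active (T2, T3)
Max concurrent = 2


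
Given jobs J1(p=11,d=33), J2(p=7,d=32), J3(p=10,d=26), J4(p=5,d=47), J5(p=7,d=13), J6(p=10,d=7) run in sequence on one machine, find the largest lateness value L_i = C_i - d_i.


Lateness per job (L = C - d):
  J1: C=11, d=33, L=-22
  J2: C=18, d=32, L=-14
  J3: C=28, d=26, L=2
  J4: C=33, d=47, L=-14
  J5: C=40, d=13, L=27
  J6: C=50, d=7, L=43
Lmax = max(-22, -14, 2, -14, 27, 43)
= 43


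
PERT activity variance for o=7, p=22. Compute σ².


σ² = ((p - o) / 6)² = (p - o)² / 36
= (22 - 7)² / 36
= 15² / 36
= 225 / 36
= 6.2500


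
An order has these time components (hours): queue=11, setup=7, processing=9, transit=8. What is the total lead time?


Lead time = queue + setup + processing + transit
= 11 + 7 + 9 + 8
= 35 hours


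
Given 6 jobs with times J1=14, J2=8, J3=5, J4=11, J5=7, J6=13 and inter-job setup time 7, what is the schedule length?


Makespan = Σ processing + (n-1) × setup
= (14 + 8 + 5 + 11 + 7 + 13) + (6-1)×7
= 58 + 35
= 93 time units


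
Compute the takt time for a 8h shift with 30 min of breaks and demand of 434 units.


Available = 8×60 - 30 = 450 min
Takt time = 450 / 434
= 1.04 min/unit


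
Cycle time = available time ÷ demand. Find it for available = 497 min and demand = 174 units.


Cycle time = available time / demand
= 497 / 174
= 2.86 min/unit


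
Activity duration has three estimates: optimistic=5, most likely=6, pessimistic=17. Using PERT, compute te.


te = (o + 4m + p) / 6
= (5 + 4×6 + 17) / 6
= (5 + 24 + 17) / 6
= 46 / 6
= 7.67


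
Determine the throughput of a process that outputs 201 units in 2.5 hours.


Throughput = units / time
= 201 / 2.5
= 80.4 units/hour


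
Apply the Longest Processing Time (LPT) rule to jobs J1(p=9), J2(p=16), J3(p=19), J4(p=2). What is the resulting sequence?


LPT: sort by longest processing time first
  J3: p=19
  J2: p=16
  J1: p=9
  J4: p=2
Order: J3 → J2 → J1 → J4


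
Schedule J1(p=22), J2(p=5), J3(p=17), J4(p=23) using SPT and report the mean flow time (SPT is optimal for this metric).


SPT order: J2 → J3 → J1 → J4
Completion times:
  J2: C=5
  J3: C=22
  J1: C=44
  J4: C=67
Sum = 138, n = 4
Mean flow = 138/4
= 34.50


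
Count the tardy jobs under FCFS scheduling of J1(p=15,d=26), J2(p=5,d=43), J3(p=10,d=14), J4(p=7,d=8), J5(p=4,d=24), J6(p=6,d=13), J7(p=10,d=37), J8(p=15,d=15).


Completion vs due date:
  J1: C=15, d=26 → on time
  J2: C=20, d=43 → on time
  J3: C=30, d=14 → TARDY
  J4: C=37, d=8 → TARDY
  J5: C=41, d=24 → TARDY
  J6: C=47, d=13 → TARDY
  J7: C=57, d=37 → TARDY
  J8: C=72, d=15 → TARDY
Tardy jobs: J3, J4, J5, J6, J7, J8
Count = 6


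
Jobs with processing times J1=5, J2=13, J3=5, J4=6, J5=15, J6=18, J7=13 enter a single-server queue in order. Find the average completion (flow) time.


Completion times:
  J1: completes at 5
  J2: completes at 18
  J3: completes at 23
  J4: completes at 29
  J5: completes at 44
  J6: completes at 62
  J7: completes at 75
Sum = 256
Average = 256/7
= 36.57


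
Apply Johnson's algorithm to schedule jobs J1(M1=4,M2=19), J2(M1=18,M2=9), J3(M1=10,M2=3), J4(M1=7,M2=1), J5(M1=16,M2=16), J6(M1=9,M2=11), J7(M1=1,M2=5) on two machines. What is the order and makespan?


Johnson's rule:
Group 1 (M1≤M2, sort by M1): ['J7', 'J1', 'J6', 'J5']
Group 2 (M1>M2, sort desc M2): ['J2', 'J3', 'J4']
Sequence: J7 → J1 → J6 → J5 → J2 → J3 → J4
Makespan calculation:
  J7: M1 done=1, M2 done=6
  J1: M1 done=5, M2 done=25
  J6: M1 done=14, M2 done=36
  J5: M1 done=30, M2 done=52
  J2: M1 done=48, M2 done=61
  J3: M1 done=58, M2 done=64
  J4: M1 done=65, M2 done=66
= Sequence: J7 → J1 → J6 → J5 → J2 → J3 → J4, Makespan: 66


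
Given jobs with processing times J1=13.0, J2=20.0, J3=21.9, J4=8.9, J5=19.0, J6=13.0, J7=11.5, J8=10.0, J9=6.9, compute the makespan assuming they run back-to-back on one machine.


Sequential makespan: sum all processing times
= 13.0 + 20.0 + 21.9 + 8.9 + 19.0 + 13.0 + 11.5 + 10.0 + 6.9
= 124.2 time units


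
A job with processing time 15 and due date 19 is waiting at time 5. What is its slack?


Slack = due - current_time - processing
= 19 - 5 - 15
= -1


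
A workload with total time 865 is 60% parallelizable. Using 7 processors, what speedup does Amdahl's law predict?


Amdahl's law: T_p = T × ((1-p) + p/N)
= 865 × ((1-0.6) + 0.6/7)
= 865 × (0.40 + 0.0857)
= 865 × 0.4857
= 420.14
Speedup = 865/420.14
= 2.06×


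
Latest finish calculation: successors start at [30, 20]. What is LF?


LF = min of all successor start times
Successors start at: [30, 20]
LF = min(30, 20)
= 20


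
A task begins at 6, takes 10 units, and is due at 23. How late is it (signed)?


Completion = 6 + 10 = 16
Lateness = C - d = 16 - 23
= -7


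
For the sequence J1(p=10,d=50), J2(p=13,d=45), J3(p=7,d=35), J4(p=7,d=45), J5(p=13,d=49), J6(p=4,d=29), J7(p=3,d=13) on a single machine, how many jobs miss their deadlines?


Completion vs due date:
  J1: C=10, d=50 → on time
  J2: C=23, d=45 → on time
  J3: C=30, d=35 → on time
  J4: C=37, d=45 → on time
  J5: C=50, d=49 → TARDY
  J6: C=54, d=29 → TARDY
  J7: C=57, d=13 → TARDY
Tardy jobs: J5, J6, J7
Count = 3


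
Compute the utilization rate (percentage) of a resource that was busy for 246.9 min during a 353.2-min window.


Utilization = busy / total × 100
= 246.9 / 353.2 × 100
= 69.9%


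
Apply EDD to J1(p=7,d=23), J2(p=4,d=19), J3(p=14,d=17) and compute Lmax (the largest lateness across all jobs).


EDD order: J3 → J2 → J1
Completion and lateness:
  J3: C=14, d=17, L=14-17=-3
  J2: C=18, d=19, L=18-19=-1
  J1: C=25, d=23, L=25-23=2
Lmax = max(-3, -1, 2)
= 2


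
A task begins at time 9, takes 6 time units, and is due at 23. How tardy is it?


Completion = start + processing = 9 + 6 = 15
Tardiness = max(0, C - d) = max(0, 15 - 23)
= max(0, -8)
= 0


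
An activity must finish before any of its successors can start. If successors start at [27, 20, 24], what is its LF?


LF = min of all successor start times
Successors start at: [27, 20, 24]
LF = min(27, 20, 24)
= 20


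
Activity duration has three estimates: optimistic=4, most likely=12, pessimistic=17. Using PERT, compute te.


te = (o + 4m + p) / 6
= (4 + 4×12 + 17) / 6
= (4 + 48 + 17) / 6
= 69 / 6
= 11.50


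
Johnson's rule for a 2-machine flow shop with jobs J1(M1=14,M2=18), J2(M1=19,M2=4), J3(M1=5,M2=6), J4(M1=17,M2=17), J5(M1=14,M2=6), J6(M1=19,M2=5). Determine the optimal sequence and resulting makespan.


Johnson's rule:
Group 1 (M1≤M2, sort by M1): ['J3', 'J1', 'J4']
Group 2 (M1>M2, sort desc M2): ['J5', 'J6', 'J2']
Sequence: J3 → J1 → J4 → J5 → J6 → J2
Makespan calculation:
  J3: M1 done=5, M2 done=11
  J1: M1 done=19, M2 done=37
  J4: M1 done=36, M2 done=54
  J5: M1 done=50, M2 done=60
  J6: M1 done=69, M2 done=74
  J2: M1 done=88, M2 done=92
= Sequence: J3 → J1 → J4 → J5 → J6 → J2, Makespan: 92


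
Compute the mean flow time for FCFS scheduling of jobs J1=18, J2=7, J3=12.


Completion times:
  J1: completes at 18
  J2: completes at 25
  J3: completes at 37
Sum = 80
Average = 80/3
= 26.67


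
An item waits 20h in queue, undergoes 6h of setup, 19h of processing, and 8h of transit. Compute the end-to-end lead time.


Lead time = queue + setup + processing + transit
= 20 + 6 + 19 + 8
= 53 hours


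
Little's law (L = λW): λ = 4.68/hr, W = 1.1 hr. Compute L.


Little's law: L = λ × W
= 4.68 × 1.1
= 5.15


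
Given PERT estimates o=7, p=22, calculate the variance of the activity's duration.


σ² = ((p - o) / 6)² = (p - o)² / 36
= (22 - 7)² / 36
= 15² / 36
= 225 / 36
= 6.2500


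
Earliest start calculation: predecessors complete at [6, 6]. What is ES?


ES = max of all predecessor completion times
Predecessors: [6, 6]
ES = max(6, 6)
= 6


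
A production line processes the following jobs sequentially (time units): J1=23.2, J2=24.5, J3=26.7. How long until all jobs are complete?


Sequential makespan: sum all processing times
= 23.2 + 24.5 + 26.7
= 74.4 time units


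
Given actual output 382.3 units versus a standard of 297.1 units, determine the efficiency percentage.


Efficiency = (actual / standard) × 100
= (382.3 / 297.1) × 100
= 128.7%


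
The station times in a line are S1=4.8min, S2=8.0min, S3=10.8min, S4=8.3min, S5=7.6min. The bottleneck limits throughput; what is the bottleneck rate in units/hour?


Bottleneck = longest station time
Station times: [4.8, 8.0, 10.8, 8.3, 7.6]
Max = 10.8 min
Rate = 60 / 10.8
= 5.56 units/hour (bottleneck: 10.8min)


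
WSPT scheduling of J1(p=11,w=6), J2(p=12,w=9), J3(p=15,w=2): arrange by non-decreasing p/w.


WSPT (Smith's rule): sort by p/w ascending
  J2: p/w = 12/9 = 1.333
  J1: p/w = 11/6 = 1.833
  J3: p/w = 15/2 = 7.500
Order: J2 → J1 → J3


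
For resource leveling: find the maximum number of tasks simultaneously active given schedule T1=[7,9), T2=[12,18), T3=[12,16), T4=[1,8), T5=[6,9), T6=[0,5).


Check each time point for overlaps:
  t=7: 3 tasks active (T1, T4, T5)
Max concurrent = 3


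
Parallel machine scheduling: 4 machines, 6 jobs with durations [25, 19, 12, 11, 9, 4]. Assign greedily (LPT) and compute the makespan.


Jobs (LPT sorted): [25, 19, 12, 11, 9, 4]
Machines: 4
  J=25 → Machine 1 (load: 0+25=25)
  J=19 → Machine 2 (load: 0+19=19)
  J=12 → Machine 3 (load: 0+12=12)
  J=11 → Machine 4 (load: 0+11=11)
  J=9 → Machine 4 (load: 11+9=20)
  J=4 → Machine 3 (load: 12+4=16)
Machine loads: [25, 19, 16, 20]
Makespan = max = 25 time units


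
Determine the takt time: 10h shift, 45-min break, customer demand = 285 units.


Available = 10×60 - 45 = 555 min
Takt time = 555 / 285
= 1.95 min/unit


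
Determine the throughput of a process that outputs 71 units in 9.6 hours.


Throughput = units / time
= 71 / 9.6
= 7.4 units/hour


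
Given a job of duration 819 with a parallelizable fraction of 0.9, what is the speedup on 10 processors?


Amdahl's law: T_p = T × ((1-p) + p/N)
= 819 × ((1-0.9) + 0.9/10)
= 819 × (0.10 + 0.0900)
= 819 × 0.1900
= 155.61
Speedup = 819/155.61
= 5.26×


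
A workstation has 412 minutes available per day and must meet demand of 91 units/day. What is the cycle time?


Cycle time = available time / demand
= 412 / 91
= 4.53 min/unit


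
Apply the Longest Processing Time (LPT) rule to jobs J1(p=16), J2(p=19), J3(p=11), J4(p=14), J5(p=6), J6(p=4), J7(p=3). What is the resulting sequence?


LPT: sort by longest processing time first
  J2: p=19
  J1: p=16
  J4: p=14
  J3: p=11
  J5: p=6
  J6: p=4
  J7: p=3
Order: J2 → J1 → J4 → J3 → J5 → J6 → J7


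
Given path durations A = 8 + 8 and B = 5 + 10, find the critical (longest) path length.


Path A: 8 + 8 = 16
Path B: 5 + 10 = 15
Critical path = longest = max(16, 15)
= 16 (Path A)


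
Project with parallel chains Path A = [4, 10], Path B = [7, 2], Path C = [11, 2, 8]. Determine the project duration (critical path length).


Path A: 4 + 10 = 14
Path B: 7 + 2 = 9
Path C: 11 + 2 + 8 = 21
Critical path = longest = max(14, 9, 21)
= 21 (Path C)


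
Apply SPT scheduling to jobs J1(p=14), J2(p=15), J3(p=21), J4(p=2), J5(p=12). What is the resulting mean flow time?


SPT order: J4 → J5 → J1 → J2 → J3
Completion times:
  J4: C=2
  J5: C=14
  J1: C=28
  J2: C=43
  J3: C=64
Sum = 151, n = 5
Mean flow = 151/5
= 30.20


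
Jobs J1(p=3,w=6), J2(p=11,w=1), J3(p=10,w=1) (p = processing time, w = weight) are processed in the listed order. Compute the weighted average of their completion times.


Completion times:
  J1: C=3, w×C=6×3=18
  J2: C=14, w×C=1×14=14
  J3: C=24, w×C=1×24=24
Sum w×C = 56
Sum w = 8
Weighted avg = 56/8
= 7.00


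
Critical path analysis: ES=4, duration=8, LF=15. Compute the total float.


EF = ES + duration = 4 + 8 = 12
LS = LF - duration = 15 - 8 = 7
Total Float = LF - EF = 15 - 12
(or LS - ES = 7 - 4)
= 3


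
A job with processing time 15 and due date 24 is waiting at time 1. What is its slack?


Slack = due - current_time - processing
= 24 - 1 - 15
= 8


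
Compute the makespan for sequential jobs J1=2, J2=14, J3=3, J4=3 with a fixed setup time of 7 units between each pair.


Makespan = Σ processing + (n-1) × setup
= (2 + 14 + 3 + 3) + (4-1)×7
= 22 + 21
= 43 time units


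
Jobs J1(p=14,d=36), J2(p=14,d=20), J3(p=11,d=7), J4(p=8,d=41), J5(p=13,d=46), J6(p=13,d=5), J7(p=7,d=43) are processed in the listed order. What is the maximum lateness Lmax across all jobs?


Lateness per job (L = C - d):
  J1: C=14, d=36, L=-22
  J2: C=28, d=20, L=8
  J3: C=39, d=7, L=32
  J4: C=47, d=41, L=6
  J5: C=60, d=46, L=14
  J6: C=73, d=5, L=68
  J7: C=80, d=43, L=37
Lmax = max(-22, 8, 32, 6, 14, 68, 37)
= 68


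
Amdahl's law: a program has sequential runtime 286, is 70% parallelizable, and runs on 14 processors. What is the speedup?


Amdahl's law: T_p = T × ((1-p) + p/N)
= 286 × ((1-0.7) + 0.7/14)
= 286 × (0.30 + 0.0500)
= 286 × 0.3500
= 100.10
Speedup = 286/100.10
= 2.86×


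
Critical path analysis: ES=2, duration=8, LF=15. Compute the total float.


EF = ES + duration = 2 + 8 = 10
LS = LF - duration = 15 - 8 = 7
Total Float = LF - EF = 15 - 10
(or LS - ES = 7 - 2)
= 5


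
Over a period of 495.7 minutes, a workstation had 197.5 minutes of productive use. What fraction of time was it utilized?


Utilization = busy / total × 100
= 197.5 / 495.7 × 100
= 39.8%


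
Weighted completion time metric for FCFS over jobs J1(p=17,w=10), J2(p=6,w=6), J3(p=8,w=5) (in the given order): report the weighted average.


Completion times:
  J1: C=17, w×C=10×17=170
  J2: C=23, w×C=6×23=138
  J3: C=31, w×C=5×31=155
Sum w×C = 463
Sum w = 21
Weighted avg = 463/21
= 22.05


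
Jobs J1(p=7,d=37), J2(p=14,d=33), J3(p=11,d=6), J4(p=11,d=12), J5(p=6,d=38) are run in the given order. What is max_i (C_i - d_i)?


Lateness per job (L = C - d):
  J1: C=7, d=37, L=-30
  J2: C=21, d=33, L=-12
  J3: C=32, d=6, L=26
  J4: C=43, d=12, L=31
  J5: C=49, d=38, L=11
Lmax = max(-30, -12, 26, 31, 11)
= 31


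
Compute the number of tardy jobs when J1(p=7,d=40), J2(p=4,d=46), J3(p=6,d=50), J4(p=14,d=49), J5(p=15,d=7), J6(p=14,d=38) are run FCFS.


Completion vs due date:
  J1: C=7, d=40 → on time
  J2: C=11, d=46 → on time
  J3: C=17, d=50 → on time
  J4: C=31, d=49 → on time
  J5: C=46, d=7 → TARDY
  J6: C=60, d=38 → TARDY
Tardy jobs: J5, J6
Count = 2


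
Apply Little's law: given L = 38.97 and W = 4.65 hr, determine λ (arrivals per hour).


Little's law: L = λW → λ = L / W
= 38.97 / 4.65
= 8.38 per hour


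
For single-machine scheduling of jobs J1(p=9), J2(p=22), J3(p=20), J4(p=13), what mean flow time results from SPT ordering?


SPT order: J1 → J4 → J3 → J2
Completion times:
  J1: C=9
  J4: C=22
  J3: C=42
  J2: C=64
Sum = 137, n = 4
Mean flow = 137/4
= 34.25


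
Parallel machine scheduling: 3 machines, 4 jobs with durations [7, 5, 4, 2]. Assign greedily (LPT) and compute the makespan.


Jobs (LPT sorted): [7, 5, 4, 2]
Machines: 3
  J=7 → Machine 1 (load: 0+7=7)
  J=5 → Machine 2 (load: 0+5=5)
  J=4 → Machine 3 (load: 0+4=4)
  J=2 → Machine 3 (load: 4+2=6)
Machine loads: [7, 5, 6]
Makespan = max = 7 time units


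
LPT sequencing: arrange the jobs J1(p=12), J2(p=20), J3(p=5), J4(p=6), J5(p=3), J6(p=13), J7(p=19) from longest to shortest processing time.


LPT: sort by longest processing time first
  J2: p=20
  J7: p=19
  J6: p=13
  J1: p=12
  J4: p=6
  J3: p=5
  J5: p=3
Order: J2 → J7 → J6 → J1 → J4 → J3 → J5


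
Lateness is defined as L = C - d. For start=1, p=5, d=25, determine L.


Completion = 1 + 5 = 6
Lateness = C - d = 6 - 25
= -19


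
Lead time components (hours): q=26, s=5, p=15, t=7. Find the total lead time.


Lead time = queue + setup + processing + transit
= 26 + 5 + 15 + 7
= 53 hours


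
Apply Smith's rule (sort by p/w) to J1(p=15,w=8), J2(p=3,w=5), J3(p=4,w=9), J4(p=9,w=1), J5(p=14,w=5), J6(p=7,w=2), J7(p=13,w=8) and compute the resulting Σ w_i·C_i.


WSPT order (by p/w): J3 → J2 → J7 → J1 → J5 → J6 → J4
  J3: C=4, w·C=9×4=36
  J2: C=7, w·C=5×7=35
  J7: C=20, w·C=8×20=160
  J1: C=35, w·C=8×35=280
  J5: C=49, w·C=5×49=245
  J6: C=56, w·C=2×56=112
  J4: C=65, w·C=1×65=65
Σ w·C = 933
= 933


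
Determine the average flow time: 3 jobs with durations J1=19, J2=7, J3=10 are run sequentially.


Completion times:
  J1: completes at 19
  J2: completes at 26
  J3: completes at 36
Sum = 81
Average = 81/3
= 27.00


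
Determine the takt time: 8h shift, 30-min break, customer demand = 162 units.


Available = 8×60 - 30 = 450 min
Takt time = 450 / 162
= 2.78 min/unit


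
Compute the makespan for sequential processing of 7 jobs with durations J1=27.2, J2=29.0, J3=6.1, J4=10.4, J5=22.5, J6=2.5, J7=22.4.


Sequential makespan: sum all processing times
= 27.2 + 29.0 + 6.1 + 10.4 + 22.5 + 2.5 + 22.4
= 120.1 time units


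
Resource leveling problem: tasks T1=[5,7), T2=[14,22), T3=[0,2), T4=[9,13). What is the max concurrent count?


Check each time point for overlaps:
  t=0: 1 tasks active (T3)
Max concurrent = 1


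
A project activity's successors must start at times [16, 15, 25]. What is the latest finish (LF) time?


LF = min of all successor start times
Successors start at: [16, 15, 25]
LF = min(16, 15, 25)
= 15


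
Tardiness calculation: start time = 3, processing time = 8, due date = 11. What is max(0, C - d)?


Completion = start + processing = 3 + 8 = 11
Tardiness = max(0, C - d) = max(0, 11 - 11)
= max(0, 0)
= 0


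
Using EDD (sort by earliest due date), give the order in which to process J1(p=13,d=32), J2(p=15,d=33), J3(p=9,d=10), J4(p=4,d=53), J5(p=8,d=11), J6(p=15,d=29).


EDD: sort by earliest due date
  J3: d=10, p=9
  J5: d=11, p=8
  J6: d=29, p=15
  J1: d=32, p=13
  J2: d=33, p=15
  J4: d=53, p=4
Order: J3 → J5 → J6 → J1 → J2 → J4


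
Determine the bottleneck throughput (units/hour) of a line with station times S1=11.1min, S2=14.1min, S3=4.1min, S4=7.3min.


Bottleneck = longest station time
Station times: [11.1, 14.1, 4.1, 7.3]
Max = 14.1 min
Rate = 60 / 14.1
= 4.26 units/hour (bottleneck: 14.1min)


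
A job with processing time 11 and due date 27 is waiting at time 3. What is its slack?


Slack = due - current_time - processing
= 27 - 3 - 11
= 13


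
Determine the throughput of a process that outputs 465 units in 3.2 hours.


Throughput = units / time
= 465 / 3.2
= 145.3 units/hour


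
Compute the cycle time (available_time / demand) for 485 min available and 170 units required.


Cycle time = available time / demand
= 485 / 170
= 2.85 min/unit


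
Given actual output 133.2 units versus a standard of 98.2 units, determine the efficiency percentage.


Efficiency = (actual / standard) × 100
= (133.2 / 98.2) × 100
= 135.6%


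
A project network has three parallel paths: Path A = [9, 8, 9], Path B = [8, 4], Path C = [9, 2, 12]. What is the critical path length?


Path A: 9 + 8 + 9 = 26
Path B: 8 + 4 = 12
Path C: 9 + 2 + 12 = 23
Critical path = longest = max(26, 12, 23)
= 26 (Path A)


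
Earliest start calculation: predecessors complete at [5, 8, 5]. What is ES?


ES = max of all predecessor completion times
Predecessors: [5, 8, 5]
ES = max(5, 8, 5)
= 8


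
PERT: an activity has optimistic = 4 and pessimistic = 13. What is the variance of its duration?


σ² = ((p - o) / 6)² = (p - o)² / 36
= (13 - 4)² / 36
= 9² / 36
= 81 / 36
= 2.2500


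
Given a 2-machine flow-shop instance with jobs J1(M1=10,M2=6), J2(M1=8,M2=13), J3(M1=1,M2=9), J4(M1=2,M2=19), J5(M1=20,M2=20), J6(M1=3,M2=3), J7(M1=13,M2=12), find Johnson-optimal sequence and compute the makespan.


Johnson's rule:
Group 1 (M1≤M2, sort by M1): ['J3', 'J4', 'J6', 'J2', 'J5']
Group 2 (M1>M2, sort desc M2): ['J7', 'J1']
Sequence: J3 → J4 → J6 → J2 → J5 → J7 → J1
Makespan calculation:
  J3: M1 done=1, M2 done=10
  J4: M1 done=3, M2 done=29
  J6: M1 done=6, M2 done=32
  J2: M1 done=14, M2 done=45
  J5: M1 done=34, M2 done=65
  J7: M1 done=47, M2 done=77
  J1: M1 done=57, M2 done=83
= Sequence: J3 → J4 → J6 → J2 → J5 → J7 → J1, Makespan: 83


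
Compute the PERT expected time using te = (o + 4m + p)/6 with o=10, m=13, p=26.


te = (o + 4m + p) / 6
= (10 + 4×13 + 26) / 6
= (10 + 52 + 26) / 6
= 88 / 6
= 14.67


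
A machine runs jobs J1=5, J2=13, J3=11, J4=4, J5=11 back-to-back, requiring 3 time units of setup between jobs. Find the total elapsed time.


Makespan = Σ processing + (n-1) × setup
= (5 + 13 + 11 + 4 + 11) + (5-1)×3
= 44 + 12
= 56 time units


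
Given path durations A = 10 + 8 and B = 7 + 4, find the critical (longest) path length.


Path A: 10 + 8 = 18
Path B: 7 + 4 = 11
Critical path = longest = max(18, 11)
= 18 (Path A)


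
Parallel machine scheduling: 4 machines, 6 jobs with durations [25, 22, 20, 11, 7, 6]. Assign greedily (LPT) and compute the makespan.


Jobs (LPT sorted): [25, 22, 20, 11, 7, 6]
Machines: 4
  J=25 → Machine 1 (load: 0+25=25)
  J=22 → Machine 2 (load: 0+22=22)
  J=20 → Machine 3 (load: 0+20=20)
  J=11 → Machine 4 (load: 0+11=11)
  J=7 → Machine 4 (load: 11+7=18)
  J=6 → Machine 4 (load: 18+6=24)
Machine loads: [25, 22, 20, 24]
Makespan = max = 25 time units


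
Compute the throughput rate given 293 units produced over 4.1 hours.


Throughput = units / time
= 293 / 4.1
= 71.5 units/hour


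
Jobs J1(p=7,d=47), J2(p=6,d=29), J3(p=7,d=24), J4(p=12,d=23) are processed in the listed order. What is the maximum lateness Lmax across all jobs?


Lateness per job (L = C - d):
  J1: C=7, d=47, L=-40
  J2: C=13, d=29, L=-16
  J3: C=20, d=24, L=-4
  J4: C=32, d=23, L=9
Lmax = max(-40, -16, -4, 9)
= 9


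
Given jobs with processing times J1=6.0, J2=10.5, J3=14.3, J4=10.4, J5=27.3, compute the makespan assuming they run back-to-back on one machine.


Sequential makespan: sum all processing times
= 6.0 + 10.5 + 14.3 + 10.4 + 27.3
= 68.5 time units


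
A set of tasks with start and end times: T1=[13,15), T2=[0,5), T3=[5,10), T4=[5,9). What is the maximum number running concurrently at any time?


Check each time point for overlaps:
  t=5: 2 tasks active (T3, T4)
Max concurrent = 2


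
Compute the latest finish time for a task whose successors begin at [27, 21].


LF = min of all successor start times
Successors start at: [27, 21]
LF = min(27, 21)
= 21


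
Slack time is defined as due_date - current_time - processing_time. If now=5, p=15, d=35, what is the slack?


Slack = due - current_time - processing
= 35 - 5 - 15
= 15


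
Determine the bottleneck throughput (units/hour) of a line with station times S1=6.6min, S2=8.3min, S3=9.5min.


Bottleneck = longest station time
Station times: [6.6, 8.3, 9.5]
Max = 9.5 min
Rate = 60 / 9.5
= 6.32 units/hour (bottleneck: 9.5min)


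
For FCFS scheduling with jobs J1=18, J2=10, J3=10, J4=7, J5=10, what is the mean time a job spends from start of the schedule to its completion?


Completion times:
  J1: completes at 18
  J2: completes at 28
  J3: completes at 38
  J4: completes at 45
  J5: completes at 55
Sum = 184
Average = 184/5
= 36.80


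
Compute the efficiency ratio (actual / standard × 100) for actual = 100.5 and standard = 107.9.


Efficiency = (actual / standard) × 100
= (100.5 / 107.9) × 100
= 93.1%


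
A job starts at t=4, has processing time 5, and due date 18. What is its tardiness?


Completion = start + processing = 4 + 5 = 9
Tardiness = max(0, C - d) = max(0, 9 - 18)
= max(0, -9)
= 0


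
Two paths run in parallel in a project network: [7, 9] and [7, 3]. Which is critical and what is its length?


Path A: 7 + 9 = 16
Path B: 7 + 3 = 10
Critical path = longest = max(16, 10)
= 16 (Path A)


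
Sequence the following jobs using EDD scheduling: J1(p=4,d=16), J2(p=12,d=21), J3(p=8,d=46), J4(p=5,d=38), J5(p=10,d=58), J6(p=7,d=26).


EDD: sort by earliest due date
  J1: d=16, p=4
  J2: d=21, p=12
  J6: d=26, p=7
  J4: d=38, p=5
  J3: d=46, p=8
  J5: d=58, p=10
Order: J1 → J2 → J6 → J4 → J3 → J5


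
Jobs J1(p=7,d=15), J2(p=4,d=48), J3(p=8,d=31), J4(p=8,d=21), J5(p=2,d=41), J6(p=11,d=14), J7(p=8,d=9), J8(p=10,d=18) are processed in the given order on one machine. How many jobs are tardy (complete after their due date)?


Completion vs due date:
  J1: C=7, d=15 → on time
  J2: C=11, d=48 → on time
  J3: C=19, d=31 → on time
  J4: C=27, d=21 → TARDY
  J5: C=29, d=41 → on time
  J6: C=40, d=14 → TARDY
  J7: C=48, d=9 → TARDY
  J8: C=58, d=18 → TARDY
Tardy jobs: J4, J6, J7, J8
Count = 4


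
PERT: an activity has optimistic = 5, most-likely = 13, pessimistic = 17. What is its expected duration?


te = (o + 4m + p) / 6
= (5 + 4×13 + 17) / 6
= (5 + 52 + 17) / 6
= 74 / 6
= 12.33


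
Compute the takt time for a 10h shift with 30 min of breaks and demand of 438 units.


Available = 10×60 - 30 = 570 min
Takt time = 570 / 438
= 1.30 min/unit


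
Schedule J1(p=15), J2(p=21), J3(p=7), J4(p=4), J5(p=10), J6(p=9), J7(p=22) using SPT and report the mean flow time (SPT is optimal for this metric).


SPT order: J4 → J3 → J6 → J5 → J1 → J2 → J7
Completion times:
  J4: C=4
  J3: C=11
  J6: C=20
  J5: C=30
  J1: C=45
  J2: C=66
  J7: C=88
Sum = 264, n = 7
Mean flow = 264/7
= 37.71


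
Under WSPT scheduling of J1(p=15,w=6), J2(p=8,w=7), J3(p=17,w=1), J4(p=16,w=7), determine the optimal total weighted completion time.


WSPT order (by p/w): J2 → J4 → J1 → J3
  J2: C=8, w·C=7×8=56
  J4: C=24, w·C=7×24=168
  J1: C=39, w·C=6×39=234
  J3: C=56, w·C=1×56=56
Σ w·C = 514
= 514


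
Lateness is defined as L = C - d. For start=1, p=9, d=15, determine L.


Completion = 1 + 9 = 10
Lateness = C - d = 10 - 15
= -5


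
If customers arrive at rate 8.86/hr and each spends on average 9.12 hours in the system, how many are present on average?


Little's law: L = λ × W
= 8.86 × 9.12
= 80.80


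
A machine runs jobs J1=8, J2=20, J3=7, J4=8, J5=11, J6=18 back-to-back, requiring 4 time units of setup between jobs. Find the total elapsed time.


Makespan = Σ processing + (n-1) × setup
= (8 + 20 + 7 + 8 + 11 + 18) + (6-1)×4
= 72 + 20
= 92 time units


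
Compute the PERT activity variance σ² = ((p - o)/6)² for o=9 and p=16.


σ² = ((p - o) / 6)² = (p - o)² / 36
= (16 - 9)² / 36
= 7² / 36
= 49 / 36
= 1.3611
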